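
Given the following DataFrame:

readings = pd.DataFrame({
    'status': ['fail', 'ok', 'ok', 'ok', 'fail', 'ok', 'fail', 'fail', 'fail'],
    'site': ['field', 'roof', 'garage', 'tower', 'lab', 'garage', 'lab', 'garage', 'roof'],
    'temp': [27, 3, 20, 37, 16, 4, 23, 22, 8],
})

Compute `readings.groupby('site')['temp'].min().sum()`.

group by site, min of temp:
site
field     27
garage     4
lab       16
roof       3
tower     37
Name: temp, dtype: int64

87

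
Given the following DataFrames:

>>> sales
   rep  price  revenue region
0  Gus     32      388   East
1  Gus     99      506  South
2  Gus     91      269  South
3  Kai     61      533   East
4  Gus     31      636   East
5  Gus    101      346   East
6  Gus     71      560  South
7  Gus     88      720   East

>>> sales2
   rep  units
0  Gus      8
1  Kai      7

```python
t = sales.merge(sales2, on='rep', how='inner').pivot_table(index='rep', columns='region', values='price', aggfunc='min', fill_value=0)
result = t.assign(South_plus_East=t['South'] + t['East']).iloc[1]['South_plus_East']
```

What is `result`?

61

merge on 'rep' (how='inner') → 8 rows:
   rep  price  revenue region  units
0  Gus     32      388   East      8
1  Gus     99      506  South      8
2  Gus     91      269  South      8
3  Kai     61      533   East      7
4  Gus     31      636   East      8
5  Gus    101      346   East      8
6  Gus     71      560  South      8
7  Gus     88      720   East      8
pivot: rows=rep, cols=region, min(price):
region  East  South
rep                
Gus       31     71
Kai       61      0
add column South_plus_East = t['South'] + t['East']:
region  East  South  South_plus_East
rep                                 
Gus       31     71              102
Kai       61      0               61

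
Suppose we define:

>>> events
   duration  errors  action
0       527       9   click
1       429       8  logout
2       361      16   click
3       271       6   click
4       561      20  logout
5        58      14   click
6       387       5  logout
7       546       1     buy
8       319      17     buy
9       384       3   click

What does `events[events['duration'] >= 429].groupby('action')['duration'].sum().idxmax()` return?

logout

filter rows where duration >= 429:
   duration  errors  action
0       527       9   click
1       429       8  logout
4       561      20  logout
7       546       1     buy
group by action, sum of duration:
action
buy       546
click     527
logout    990
Name: duration, dtype: int64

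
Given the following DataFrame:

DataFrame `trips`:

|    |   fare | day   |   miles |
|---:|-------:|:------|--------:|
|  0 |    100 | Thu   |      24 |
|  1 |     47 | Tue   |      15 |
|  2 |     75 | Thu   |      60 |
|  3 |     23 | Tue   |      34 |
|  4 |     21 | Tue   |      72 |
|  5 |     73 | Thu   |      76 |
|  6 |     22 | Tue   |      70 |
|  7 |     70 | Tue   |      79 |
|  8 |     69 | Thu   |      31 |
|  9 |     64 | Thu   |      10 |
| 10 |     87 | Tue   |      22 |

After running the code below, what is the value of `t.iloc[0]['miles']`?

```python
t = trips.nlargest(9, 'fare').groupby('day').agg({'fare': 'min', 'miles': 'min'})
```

10

take 9 rows with largest fare:
    fare  day  miles
0    100  Thu     24
10    87  Tue     22
2     75  Thu     60
5     73  Thu     76
7     70  Tue     79
8     69  Thu     31
9     64  Thu     10
1     47  Tue     15
3     23  Tue     34
group by day: min(fare), min(miles):
     fare  miles
day             
Thu    64     10
Tue    23     15
Hence 10.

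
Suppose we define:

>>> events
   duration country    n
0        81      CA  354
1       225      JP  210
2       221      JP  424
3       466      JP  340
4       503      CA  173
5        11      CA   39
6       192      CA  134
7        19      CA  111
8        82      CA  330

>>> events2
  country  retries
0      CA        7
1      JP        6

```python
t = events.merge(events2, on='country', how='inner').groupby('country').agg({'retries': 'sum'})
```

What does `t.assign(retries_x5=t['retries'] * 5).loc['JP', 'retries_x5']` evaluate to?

90

merge on 'country' (how='inner') → 9 rows:
   duration country    n  retries
0        81      CA  354        7
1       225      JP  210        6
2       221      JP  424        6
3       466      JP  340        6
4       503      CA  173        7
5        11      CA   39        7
6       192      CA  134        7
7        19      CA  111        7
8        82      CA  330        7
group by country, sum of retries:
         retries
country         
CA            42
JP            18
add column retries_x5 = t['retries'] * 5:
         retries  retries_x5
country                     
CA            42         210
JP            18          90
Then the value at row 'JP', column 'retries_x5': 90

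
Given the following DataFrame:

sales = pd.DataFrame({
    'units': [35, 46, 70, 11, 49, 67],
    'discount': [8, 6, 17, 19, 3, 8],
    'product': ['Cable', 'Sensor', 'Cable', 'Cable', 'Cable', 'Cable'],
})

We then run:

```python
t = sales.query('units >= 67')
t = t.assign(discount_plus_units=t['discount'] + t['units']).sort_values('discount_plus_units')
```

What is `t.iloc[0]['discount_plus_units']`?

filter rows where units >= 67:
   units  discount product
2     70        17   Cable
5     67         8   Cable
add column discount_plus_units = t['discount'] + t['units']:
   units  discount product  discount_plus_units
2     70        17   Cable                   87
5     67         8   Cable                   75
sort by discount_plus_units:
   units  discount product  discount_plus_units
5     67         8   Cable                   75
2     70        17   Cable                   87
Reading off the value at position 0, column 'discount_plus_units', we get 75.

75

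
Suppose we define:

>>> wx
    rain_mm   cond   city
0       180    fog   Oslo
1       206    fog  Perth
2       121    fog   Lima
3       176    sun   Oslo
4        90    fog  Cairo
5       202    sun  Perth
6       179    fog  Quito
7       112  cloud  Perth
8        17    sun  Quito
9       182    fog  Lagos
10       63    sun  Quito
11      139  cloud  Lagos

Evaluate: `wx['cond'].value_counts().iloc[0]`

value_counts of cond:
cond
fog      6
sun      4
cloud    2
Name: count, dtype: int64

6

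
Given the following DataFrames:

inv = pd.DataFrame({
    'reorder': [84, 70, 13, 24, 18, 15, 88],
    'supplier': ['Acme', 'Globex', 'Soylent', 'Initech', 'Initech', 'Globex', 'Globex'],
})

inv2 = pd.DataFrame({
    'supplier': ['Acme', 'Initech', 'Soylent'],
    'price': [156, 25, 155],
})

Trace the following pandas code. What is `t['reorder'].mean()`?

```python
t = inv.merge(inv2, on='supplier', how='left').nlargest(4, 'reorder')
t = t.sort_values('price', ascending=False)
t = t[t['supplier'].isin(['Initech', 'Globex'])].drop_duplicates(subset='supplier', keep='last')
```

47.0

merge on 'supplier' (how='left') → 7 rows:
   reorder supplier  price
0       84     Acme  156.0
1       70   Globex    NaN
2       13  Soylent  155.0
3       24  Initech   25.0
4       18  Initech   25.0
5       15   Globex    NaN
6       88   Globex    NaN
take 4 rows with largest reorder:
   reorder supplier  price
6       88   Globex    NaN
0       84     Acme  156.0
1       70   Globex    NaN
3       24  Initech   25.0
sort by price descending:
   reorder supplier  price
0       84     Acme  156.0
3       24  Initech   25.0
6       88   Globex    NaN
1       70   Globex    NaN
filter rows where supplier in ['Initech', 'Globex']:
   reorder supplier  price
3       24  Initech   25.0
6       88   Globex    NaN
1       70   Globex    NaN
drop duplicate supplier (keep=last):
   reorder supplier  price
3       24  Initech   25.0
1       70   Globex    NaN
Hence 47.0.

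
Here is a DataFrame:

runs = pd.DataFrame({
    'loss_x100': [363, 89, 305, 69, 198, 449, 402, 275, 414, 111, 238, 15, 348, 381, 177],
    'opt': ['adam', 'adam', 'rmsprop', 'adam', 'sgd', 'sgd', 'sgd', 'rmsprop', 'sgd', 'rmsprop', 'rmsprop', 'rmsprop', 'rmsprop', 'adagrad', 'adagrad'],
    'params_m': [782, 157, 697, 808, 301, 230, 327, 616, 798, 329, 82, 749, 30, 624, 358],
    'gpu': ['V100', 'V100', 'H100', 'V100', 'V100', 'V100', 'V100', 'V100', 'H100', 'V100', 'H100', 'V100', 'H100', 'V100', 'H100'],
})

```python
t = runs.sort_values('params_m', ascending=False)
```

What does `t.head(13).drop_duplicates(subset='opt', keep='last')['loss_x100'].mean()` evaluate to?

sort by params_m descending:
    loss_x100      opt  params_m   gpu
3          69     adam       808  V100
8         414      sgd       798  H100
0         363     adam       782  V100
11         15  rmsprop       749  V100
2         305  rmsprop       697  H100
13        381  adagrad       624  V100
7         275  rmsprop       616  V100
14        177  adagrad       358  H100
9         111  rmsprop       329  V100
6         402      sgd       327  V100
4         198      sgd       301  V100
5         449      sgd       230  V100
1          89     adam       157  V100
10        238  rmsprop        82  H100
12        348  rmsprop        30  H100
take first 13 rows:
    loss_x100      opt  params_m   gpu
3          69     adam       808  V100
8         414      sgd       798  H100
0         363     adam       782  V100
11         15  rmsprop       749  V100
2         305  rmsprop       697  H100
13        381  adagrad       624  V100
7         275  rmsprop       616  V100
14        177  adagrad       358  H100
9         111  rmsprop       329  V100
6         402      sgd       327  V100
4         198      sgd       301  V100
5         449      sgd       230  V100
1          89     adam       157  V100
drop duplicate opt (keep=last):
    loss_x100      opt  params_m   gpu
14        177  adagrad       358  H100
9         111  rmsprop       329  V100
5         449      sgd       230  V100
1          89     adam       157  V100
Hence 206.5.

206.5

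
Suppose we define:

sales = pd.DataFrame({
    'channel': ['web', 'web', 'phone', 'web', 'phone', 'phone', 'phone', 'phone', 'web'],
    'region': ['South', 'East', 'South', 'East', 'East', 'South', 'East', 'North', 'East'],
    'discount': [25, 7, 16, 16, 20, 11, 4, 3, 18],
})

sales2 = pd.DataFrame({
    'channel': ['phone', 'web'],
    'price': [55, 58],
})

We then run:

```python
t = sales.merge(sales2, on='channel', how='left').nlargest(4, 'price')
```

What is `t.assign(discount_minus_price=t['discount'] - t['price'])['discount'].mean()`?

16.5

merge on 'channel' (how='left') → 9 rows:
  channel region  discount  price
0     web  South        25     58
1     web   East         7     58
2   phone  South        16     55
3     web   East        16     58
4   phone   East        20     55
5   phone  South        11     55
6   phone   East         4     55
7   phone  North         3     55
8     web   East        18     58
take 4 rows with largest price:
  channel region  discount  price
0     web  South        25     58
1     web   East         7     58
3     web   East        16     58
8     web   East        18     58
add column discount_minus_price = t['discount'] - t['price']:
  channel region  discount  price  discount_minus_price
0     web  South        25     58                   -33
1     web   East         7     58                   -51
3     web   East        16     58                   -42
8     web   East        18     58                   -40
Taking the mean of column 'discount' gives 16.5.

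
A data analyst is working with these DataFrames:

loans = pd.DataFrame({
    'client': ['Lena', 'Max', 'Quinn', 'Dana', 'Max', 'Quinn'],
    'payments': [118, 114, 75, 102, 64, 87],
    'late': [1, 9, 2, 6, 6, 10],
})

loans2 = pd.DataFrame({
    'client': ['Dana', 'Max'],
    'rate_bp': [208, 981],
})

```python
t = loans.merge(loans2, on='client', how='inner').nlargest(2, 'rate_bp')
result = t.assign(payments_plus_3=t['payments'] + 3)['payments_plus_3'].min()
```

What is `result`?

merge on 'client' (how='inner') → 3 rows:
  client  payments  late  rate_bp
0    Max       114     9      981
1   Dana       102     6      208
2    Max        64     6      981
take 2 rows with largest rate_bp:
  client  payments  late  rate_bp
0    Max       114     9      981
2    Max        64     6      981
add column payments_plus_3 = t['payments'] + 3:
  client  payments  late  rate_bp  payments_plus_3
0    Max       114     9      981              117
2    Max        64     6      981               67

67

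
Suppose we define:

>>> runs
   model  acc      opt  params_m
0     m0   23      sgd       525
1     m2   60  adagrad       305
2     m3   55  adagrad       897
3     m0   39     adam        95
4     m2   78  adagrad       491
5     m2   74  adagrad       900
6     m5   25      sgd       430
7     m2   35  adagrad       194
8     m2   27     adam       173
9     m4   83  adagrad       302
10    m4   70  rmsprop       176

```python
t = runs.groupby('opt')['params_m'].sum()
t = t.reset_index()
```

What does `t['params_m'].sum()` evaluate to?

4488

group by opt, sum of params_m:
opt
adagrad    3089
adam        268
rmsprop     176
sgd         955
Name: params_m, dtype: int64
reset_index():
       opt  params_m
0  adagrad      3089
1     adam       268
2  rmsprop       176
3      sgd       955
Then the sum of column 'params_m': 4488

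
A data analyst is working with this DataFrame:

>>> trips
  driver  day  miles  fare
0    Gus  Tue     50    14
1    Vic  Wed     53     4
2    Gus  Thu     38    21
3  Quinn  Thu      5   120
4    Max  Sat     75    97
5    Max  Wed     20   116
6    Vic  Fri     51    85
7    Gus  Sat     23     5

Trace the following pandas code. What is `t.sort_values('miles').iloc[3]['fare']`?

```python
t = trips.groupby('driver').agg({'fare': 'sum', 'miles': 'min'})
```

group by driver: sum(fare), min(miles):
        fare  miles
driver             
Gus       40     23
Max      213     20
Quinn    120      5
Vic       89     51
sort by miles:
        fare  miles
driver             
Quinn    120      5
Max      213     20
Gus       40     23
Vic       89     51
The value at position 3, column 'fare' is 89.

89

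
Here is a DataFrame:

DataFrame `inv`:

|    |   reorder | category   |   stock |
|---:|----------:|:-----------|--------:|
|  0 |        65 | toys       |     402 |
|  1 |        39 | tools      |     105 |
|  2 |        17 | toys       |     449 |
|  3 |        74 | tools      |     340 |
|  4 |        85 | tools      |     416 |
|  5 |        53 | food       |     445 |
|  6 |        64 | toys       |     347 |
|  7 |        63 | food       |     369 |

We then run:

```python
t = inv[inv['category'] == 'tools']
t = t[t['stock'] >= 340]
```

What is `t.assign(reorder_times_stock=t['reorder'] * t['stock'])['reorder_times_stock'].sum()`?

60520

filter rows where category == 'tools':
   reorder category  stock
1       39    tools    105
3       74    tools    340
4       85    tools    416
filter rows where stock >= 340:
   reorder category  stock
3       74    tools    340
4       85    tools    416
add column reorder_times_stock = t['reorder'] * t['stock']:
   reorder category  stock  reorder_times_stock
3       74    tools    340                25160
4       85    tools    416                35360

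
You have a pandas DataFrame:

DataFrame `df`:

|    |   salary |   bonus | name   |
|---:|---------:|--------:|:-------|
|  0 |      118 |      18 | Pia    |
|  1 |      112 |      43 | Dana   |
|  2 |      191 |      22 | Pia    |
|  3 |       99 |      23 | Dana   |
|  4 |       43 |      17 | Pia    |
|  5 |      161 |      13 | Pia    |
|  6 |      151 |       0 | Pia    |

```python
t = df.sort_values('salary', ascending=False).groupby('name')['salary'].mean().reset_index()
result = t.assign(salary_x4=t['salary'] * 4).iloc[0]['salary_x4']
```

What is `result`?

422.0

sort by salary descending:
   salary  bonus  name
2     191     22   Pia
5     161     13   Pia
6     151      0   Pia
0     118     18   Pia
1     112     43  Dana
3      99     23  Dana
4      43     17   Pia
group by name, mean of salary:
name
Dana    105.5
Pia     132.8
Name: salary, dtype: float64
reset_index():
   name  salary
0  Dana   105.5
1   Pia   132.8
add column salary_x4 = t['salary'] * 4:
   name  salary  salary_x4
0  Dana   105.5      422.0
1   Pia   132.8      531.2
value at position 0, column 'salary_x4' → 422.0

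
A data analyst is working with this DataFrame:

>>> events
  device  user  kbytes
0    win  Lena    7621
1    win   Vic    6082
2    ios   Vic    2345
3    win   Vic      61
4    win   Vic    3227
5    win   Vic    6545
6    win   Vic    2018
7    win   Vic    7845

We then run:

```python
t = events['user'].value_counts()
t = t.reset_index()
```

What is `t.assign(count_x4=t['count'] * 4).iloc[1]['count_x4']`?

value_counts of user:
user
Vic     7
Lena    1
Name: count, dtype: int64
reset_index():
   user  count
0   Vic      7
1  Lena      1
add column count_x4 = t['count'] * 4:
   user  count  count_x4
0   Vic      7        28
1  Lena      1         4

4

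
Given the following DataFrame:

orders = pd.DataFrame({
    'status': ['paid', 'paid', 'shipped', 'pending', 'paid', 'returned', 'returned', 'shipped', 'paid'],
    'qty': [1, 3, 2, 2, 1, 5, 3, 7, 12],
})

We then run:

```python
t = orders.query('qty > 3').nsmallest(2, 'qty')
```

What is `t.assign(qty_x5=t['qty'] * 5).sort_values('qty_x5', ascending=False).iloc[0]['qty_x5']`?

filter rows where qty > 3:
     status  qty
5  returned    5
7   shipped    7
8      paid   12
take 2 rows with smallest qty:
     status  qty
5  returned    5
7   shipped    7
add column qty_x5 = t['qty'] * 5:
     status  qty  qty_x5
5  returned    5      25
7   shipped    7      35
sort by qty_x5 descending:
     status  qty  qty_x5
7   shipped    7      35
5  returned    5      25
Hence 35.

35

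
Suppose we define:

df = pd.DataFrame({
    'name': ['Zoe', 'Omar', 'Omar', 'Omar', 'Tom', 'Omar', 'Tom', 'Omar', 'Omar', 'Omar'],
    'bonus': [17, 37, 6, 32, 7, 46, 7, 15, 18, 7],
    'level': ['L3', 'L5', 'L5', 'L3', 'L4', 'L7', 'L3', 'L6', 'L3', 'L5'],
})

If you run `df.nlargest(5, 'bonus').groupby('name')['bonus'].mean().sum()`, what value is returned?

take 5 rows with largest bonus:
   name  bonus level
5  Omar     46    L7
1  Omar     37    L5
3  Omar     32    L3
8  Omar     18    L3
0   Zoe     17    L3
group by name, mean of bonus:
name
Omar    33.25
Zoe     17.00
Name: bonus, dtype: float64

50.25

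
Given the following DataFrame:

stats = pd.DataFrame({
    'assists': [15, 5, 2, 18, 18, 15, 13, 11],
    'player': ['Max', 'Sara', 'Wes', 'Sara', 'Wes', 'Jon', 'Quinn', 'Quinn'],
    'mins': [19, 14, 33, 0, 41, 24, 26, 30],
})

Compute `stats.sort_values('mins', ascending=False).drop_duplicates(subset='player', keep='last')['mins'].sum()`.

sort by mins descending:
   assists player  mins
4       18    Wes    41
2        2    Wes    33
7       11  Quinn    30
6       13  Quinn    26
5       15    Jon    24
0       15    Max    19
1        5   Sara    14
3       18   Sara     0
drop duplicate player (keep=last):
   assists player  mins
2        2    Wes    33
6       13  Quinn    26
5       15    Jon    24
0       15    Max    19
3       18   Sara     0
sum of column 'mins' → 102

102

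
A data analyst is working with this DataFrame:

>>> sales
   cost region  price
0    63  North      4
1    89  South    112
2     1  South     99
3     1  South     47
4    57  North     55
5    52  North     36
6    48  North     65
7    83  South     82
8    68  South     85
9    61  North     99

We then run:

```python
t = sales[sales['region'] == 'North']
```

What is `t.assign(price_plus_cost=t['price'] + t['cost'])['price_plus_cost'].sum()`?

540

filter rows where region == 'North':
   cost region  price
0    63  North      4
4    57  North     55
5    52  North     36
6    48  North     65
9    61  North     99
add column price_plus_cost = t['price'] + t['cost']:
   cost region  price  price_plus_cost
0    63  North      4               67
4    57  North     55              112
5    52  North     36               88
6    48  North     65              113
9    61  North     99              160
So sum() = 540.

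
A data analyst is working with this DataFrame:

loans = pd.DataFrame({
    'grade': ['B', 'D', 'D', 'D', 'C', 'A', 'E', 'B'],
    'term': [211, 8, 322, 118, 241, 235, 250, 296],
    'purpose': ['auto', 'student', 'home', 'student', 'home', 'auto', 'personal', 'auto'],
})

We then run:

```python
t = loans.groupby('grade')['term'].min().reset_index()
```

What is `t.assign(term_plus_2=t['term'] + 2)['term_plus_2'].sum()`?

group by grade, min of term:
grade
A    235
B    211
C    241
D      8
E    250
Name: term, dtype: int64
reset_index():
  grade  term
0     A   235
1     B   211
2     C   241
3     D     8
4     E   250
add column term_plus_2 = t['term'] + 2:
  grade  term  term_plus_2
0     A   235          237
1     B   211          213
2     C   241          243
3     D     8           10
4     E   250          252
Taking the sum of column 'term_plus_2' gives 955.

955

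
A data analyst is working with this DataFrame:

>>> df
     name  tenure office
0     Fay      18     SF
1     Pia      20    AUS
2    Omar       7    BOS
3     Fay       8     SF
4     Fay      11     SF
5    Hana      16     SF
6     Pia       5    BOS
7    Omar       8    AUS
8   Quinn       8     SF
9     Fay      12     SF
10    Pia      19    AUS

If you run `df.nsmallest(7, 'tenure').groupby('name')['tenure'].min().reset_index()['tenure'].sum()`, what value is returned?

28

take 7 rows with smallest tenure:
    name  tenure office
6    Pia       5    BOS
2   Omar       7    BOS
3    Fay       8     SF
7   Omar       8    AUS
8  Quinn       8     SF
4    Fay      11     SF
9    Fay      12     SF
group by name, min of tenure:
name
Fay      8
Omar     7
Pia      5
Quinn    8
Name: tenure, dtype: int64
reset_index():
    name  tenure
0    Fay       8
1   Omar       7
2    Pia       5
3  Quinn       8
Taking the sum of column 'tenure' gives 28.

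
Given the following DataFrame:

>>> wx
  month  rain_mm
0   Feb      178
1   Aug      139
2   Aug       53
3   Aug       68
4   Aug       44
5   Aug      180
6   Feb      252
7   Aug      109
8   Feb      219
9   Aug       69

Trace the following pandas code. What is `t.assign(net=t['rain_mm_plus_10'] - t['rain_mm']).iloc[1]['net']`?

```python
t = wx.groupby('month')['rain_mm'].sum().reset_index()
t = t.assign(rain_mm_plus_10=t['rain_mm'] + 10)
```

group by month, sum of rain_mm:
month
Aug    662
Feb    649
Name: rain_mm, dtype: int64
reset_index():
  month  rain_mm
0   Aug      662
1   Feb      649
add column rain_mm_plus_10 = t['rain_mm'] + 10:
  month  rain_mm  rain_mm_plus_10
0   Aug      662              672
1   Feb      649              659
add column net = t['rain_mm_plus_10'] - t['rain_mm']:
  month  rain_mm  rain_mm_plus_10  net
0   Aug      662              672   10
1   Feb      649              659   10
Finally, value at position 1, column 'net' = 10.

10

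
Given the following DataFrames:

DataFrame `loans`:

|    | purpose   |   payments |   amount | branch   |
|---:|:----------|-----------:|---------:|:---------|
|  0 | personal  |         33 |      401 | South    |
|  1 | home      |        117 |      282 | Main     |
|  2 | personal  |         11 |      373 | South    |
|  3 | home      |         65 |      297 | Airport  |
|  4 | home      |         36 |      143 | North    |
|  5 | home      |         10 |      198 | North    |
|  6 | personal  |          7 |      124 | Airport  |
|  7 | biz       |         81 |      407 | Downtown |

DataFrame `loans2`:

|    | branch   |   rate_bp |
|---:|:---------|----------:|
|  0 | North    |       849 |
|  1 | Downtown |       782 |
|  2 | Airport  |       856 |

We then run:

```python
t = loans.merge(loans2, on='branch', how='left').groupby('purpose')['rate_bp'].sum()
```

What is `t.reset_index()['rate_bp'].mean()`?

merge on 'branch' (how='left') → 8 rows:
    purpose  payments  amount    branch  rate_bp
0  personal        33     401     South      NaN
1      home       117     282      Main      NaN
2  personal        11     373     South      NaN
3      home        65     297   Airport    856.0
4      home        36     143     North    849.0
5      home        10     198     North    849.0
6  personal         7     124   Airport    856.0
7       biz        81     407  Downtown    782.0
group by purpose, sum of rate_bp:
purpose
biz          782.0
home        2554.0
personal     856.0
Name: rate_bp, dtype: float64
reset_index():
    purpose  rate_bp
0       biz    782.0
1      home   2554.0
2  personal    856.0

1397.33333333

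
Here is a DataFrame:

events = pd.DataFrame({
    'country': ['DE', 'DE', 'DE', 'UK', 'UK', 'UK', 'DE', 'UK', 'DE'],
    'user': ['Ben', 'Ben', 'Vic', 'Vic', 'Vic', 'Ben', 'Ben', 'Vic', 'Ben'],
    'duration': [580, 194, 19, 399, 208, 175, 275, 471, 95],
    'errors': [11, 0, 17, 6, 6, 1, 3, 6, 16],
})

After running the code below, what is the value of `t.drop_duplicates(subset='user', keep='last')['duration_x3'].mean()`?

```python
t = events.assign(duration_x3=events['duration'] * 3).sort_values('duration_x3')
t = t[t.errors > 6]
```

add column duration_x3 = events['duration'] * 3:
  country user  duration  errors  duration_x3
0      DE  Ben       580      11         1740
1      DE  Ben       194       0          582
2      DE  Vic        19      17           57
3      UK  Vic       399       6         1197
4      UK  Vic       208       6          624
5      UK  Ben       175       1          525
6      DE  Ben       275       3          825
7      UK  Vic       471       6         1413
8      DE  Ben        95      16          285
sort by duration_x3:
  country user  duration  errors  duration_x3
2      DE  Vic        19      17           57
8      DE  Ben        95      16          285
5      UK  Ben       175       1          525
1      DE  Ben       194       0          582
4      UK  Vic       208       6          624
6      DE  Ben       275       3          825
3      UK  Vic       399       6         1197
7      UK  Vic       471       6         1413
0      DE  Ben       580      11         1740
filter rows where errors > 6:
  country user  duration  errors  duration_x3
2      DE  Vic        19      17           57
8      DE  Ben        95      16          285
0      DE  Ben       580      11         1740
drop duplicate user (keep=last):
  country user  duration  errors  duration_x3
2      DE  Vic        19      17           57
0      DE  Ben       580      11         1740
The mean of column 'duration_x3' is 898.5.

898.5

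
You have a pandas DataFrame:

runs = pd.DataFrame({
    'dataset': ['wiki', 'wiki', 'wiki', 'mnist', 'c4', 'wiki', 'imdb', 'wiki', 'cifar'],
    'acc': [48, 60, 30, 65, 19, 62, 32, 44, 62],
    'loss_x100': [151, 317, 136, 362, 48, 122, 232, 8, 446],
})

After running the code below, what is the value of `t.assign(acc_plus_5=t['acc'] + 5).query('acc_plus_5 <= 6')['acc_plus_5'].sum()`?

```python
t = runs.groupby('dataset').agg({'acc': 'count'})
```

24

group by dataset, count of acc:
         acc
dataset     
c4         1
cifar      1
imdb       1
mnist      1
wiki       5
add column acc_plus_5 = t['acc'] + 5:
         acc  acc_plus_5
dataset                 
c4         1           6
cifar      1           6
imdb       1           6
mnist      1           6
wiki       5          10
filter rows where acc_plus_5 <= 6:
         acc  acc_plus_5
dataset                 
c4         1           6
cifar      1           6
imdb       1           6
mnist      1           6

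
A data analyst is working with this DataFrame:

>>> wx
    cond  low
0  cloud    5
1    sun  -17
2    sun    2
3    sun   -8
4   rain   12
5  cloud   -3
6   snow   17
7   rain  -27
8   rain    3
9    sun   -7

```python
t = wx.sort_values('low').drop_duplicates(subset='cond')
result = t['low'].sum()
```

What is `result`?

-30

sort by low:
    cond  low
7   rain  -27
1    sun  -17
3    sun   -8
9    sun   -7
5  cloud   -3
2    sun    2
8   rain    3
0  cloud    5
4   rain   12
6   snow   17
drop duplicate cond (keep=first):
    cond  low
7   rain  -27
1    sun  -17
5  cloud   -3
6   snow   17
Hence -30.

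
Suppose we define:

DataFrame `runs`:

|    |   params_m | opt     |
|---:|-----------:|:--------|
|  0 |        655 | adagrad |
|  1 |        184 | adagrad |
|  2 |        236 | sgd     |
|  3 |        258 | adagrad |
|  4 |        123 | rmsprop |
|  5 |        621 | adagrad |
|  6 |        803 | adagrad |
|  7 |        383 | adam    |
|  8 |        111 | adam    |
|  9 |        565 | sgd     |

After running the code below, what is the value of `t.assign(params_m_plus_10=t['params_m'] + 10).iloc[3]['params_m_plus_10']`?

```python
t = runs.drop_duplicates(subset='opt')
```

393

drop duplicate opt (keep=first):
   params_m      opt
0       655  adagrad
2       236      sgd
4       123  rmsprop
7       383     adam
add column params_m_plus_10 = t['params_m'] + 10:
   params_m      opt  params_m_plus_10
0       655  adagrad               665
2       236      sgd               246
4       123  rmsprop               133
7       383     adam               393
Hence 393.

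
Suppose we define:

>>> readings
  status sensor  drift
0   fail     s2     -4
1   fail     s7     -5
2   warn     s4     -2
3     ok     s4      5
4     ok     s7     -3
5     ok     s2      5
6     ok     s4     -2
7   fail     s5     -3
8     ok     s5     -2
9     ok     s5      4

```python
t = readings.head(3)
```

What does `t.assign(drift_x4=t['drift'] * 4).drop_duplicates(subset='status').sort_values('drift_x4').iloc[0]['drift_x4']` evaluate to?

-16

take first 3 rows:
  status sensor  drift
0   fail     s2     -4
1   fail     s7     -5
2   warn     s4     -2
add column drift_x4 = t['drift'] * 4:
  status sensor  drift  drift_x4
0   fail     s2     -4       -16
1   fail     s7     -5       -20
2   warn     s4     -2        -8
drop duplicate status (keep=first):
  status sensor  drift  drift_x4
0   fail     s2     -4       -16
2   warn     s4     -2        -8
sort by drift_x4:
  status sensor  drift  drift_x4
0   fail     s2     -4       -16
2   warn     s4     -2        -8
The value at position 0, column 'drift_x4' is -16.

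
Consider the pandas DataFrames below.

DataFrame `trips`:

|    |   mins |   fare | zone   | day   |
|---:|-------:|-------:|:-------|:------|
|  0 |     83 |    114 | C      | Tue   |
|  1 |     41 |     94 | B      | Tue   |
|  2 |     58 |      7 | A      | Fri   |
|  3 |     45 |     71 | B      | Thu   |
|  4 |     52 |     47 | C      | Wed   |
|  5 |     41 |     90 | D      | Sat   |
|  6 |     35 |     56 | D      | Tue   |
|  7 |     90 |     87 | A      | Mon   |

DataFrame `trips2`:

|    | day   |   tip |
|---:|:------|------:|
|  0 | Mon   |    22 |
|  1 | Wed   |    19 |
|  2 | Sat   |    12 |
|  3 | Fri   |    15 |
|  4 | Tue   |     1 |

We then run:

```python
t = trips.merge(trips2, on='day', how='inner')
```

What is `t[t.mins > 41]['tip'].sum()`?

57

merge on 'day' (how='inner') → 7 rows:
   mins  fare zone  day  tip
0    83   114    C  Tue    1
1    41    94    B  Tue    1
2    58     7    A  Fri   15
3    52    47    C  Wed   19
4    41    90    D  Sat   12
5    35    56    D  Tue    1
6    90    87    A  Mon   22
filter rows where mins > 41:
   mins  fare zone  day  tip
0    83   114    C  Tue    1
2    58     7    A  Fri   15
3    52    47    C  Wed   19
6    90    87    A  Mon   22
Reading off the sum of column 'tip', we get 57.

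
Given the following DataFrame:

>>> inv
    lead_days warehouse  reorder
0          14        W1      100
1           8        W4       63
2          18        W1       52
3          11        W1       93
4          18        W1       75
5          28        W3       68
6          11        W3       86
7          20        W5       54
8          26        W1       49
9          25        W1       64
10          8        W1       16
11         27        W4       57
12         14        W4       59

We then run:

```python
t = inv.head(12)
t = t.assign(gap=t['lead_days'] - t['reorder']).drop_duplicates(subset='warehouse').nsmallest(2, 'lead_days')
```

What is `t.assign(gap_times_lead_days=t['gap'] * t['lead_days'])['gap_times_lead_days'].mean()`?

-822.0

take first 12 rows:
    lead_days warehouse  reorder
0          14        W1      100
1           8        W4       63
2          18        W1       52
3          11        W1       93
4          18        W1       75
5          28        W3       68
6          11        W3       86
7          20        W5       54
8          26        W1       49
9          25        W1       64
10          8        W1       16
11         27        W4       57
add column gap = t['lead_days'] - t['reorder']:
    lead_days warehouse  reorder  gap
0          14        W1      100  -86
1           8        W4       63  -55
2          18        W1       52  -34
3          11        W1       93  -82
4          18        W1       75  -57
5          28        W3       68  -40
6          11        W3       86  -75
7          20        W5       54  -34
8          26        W1       49  -23
9          25        W1       64  -39
10          8        W1       16   -8
11         27        W4       57  -30
drop duplicate warehouse (keep=first):
   lead_days warehouse  reorder  gap
0         14        W1      100  -86
1          8        W4       63  -55
5         28        W3       68  -40
7         20        W5       54  -34
take 2 rows with smallest lead_days:
   lead_days warehouse  reorder  gap
1          8        W4       63  -55
0         14        W1      100  -86
add column gap_times_lead_days = t['gap'] * t['lead_days']:
   lead_days warehouse  reorder  gap  gap_times_lead_days
1          8        W4       63  -55                 -440
0         14        W1      100  -86                -1204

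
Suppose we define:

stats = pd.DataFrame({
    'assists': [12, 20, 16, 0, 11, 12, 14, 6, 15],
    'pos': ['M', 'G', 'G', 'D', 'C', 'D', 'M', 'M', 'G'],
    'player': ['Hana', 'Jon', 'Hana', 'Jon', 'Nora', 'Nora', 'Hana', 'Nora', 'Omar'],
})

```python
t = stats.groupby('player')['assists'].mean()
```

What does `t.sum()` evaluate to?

48.6666666667

group by player, mean of assists:
player
Hana    14.000000
Jon     10.000000
Nora     9.666667
Omar    15.000000
Name: assists, dtype: float64
So sum() = 48.6666666667.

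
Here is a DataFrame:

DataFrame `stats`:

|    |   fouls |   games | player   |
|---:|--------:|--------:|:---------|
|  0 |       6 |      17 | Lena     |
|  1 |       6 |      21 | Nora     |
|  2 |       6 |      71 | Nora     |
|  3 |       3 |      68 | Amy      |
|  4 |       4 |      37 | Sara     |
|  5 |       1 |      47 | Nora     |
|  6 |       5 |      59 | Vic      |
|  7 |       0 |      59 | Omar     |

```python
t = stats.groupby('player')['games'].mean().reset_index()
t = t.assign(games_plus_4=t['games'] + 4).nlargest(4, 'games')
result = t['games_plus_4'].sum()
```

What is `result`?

group by player, mean of games:
player
Amy     68.000000
Lena    17.000000
Nora    46.333333
Omar    59.000000
Sara    37.000000
Vic     59.000000
Name: games, dtype: float64
reset_index():
  player      games
0    Amy  68.000000
1   Lena  17.000000
2   Nora  46.333333
3   Omar  59.000000
4   Sara  37.000000
5    Vic  59.000000
add column games_plus_4 = t['games'] + 4:
  player      games  games_plus_4
0    Amy  68.000000     72.000000
1   Lena  17.000000     21.000000
2   Nora  46.333333     50.333333
3   Omar  59.000000     63.000000
4   Sara  37.000000     41.000000
5    Vic  59.000000     63.000000
take 4 rows with largest games:
  player      games  games_plus_4
0    Amy  68.000000     72.000000
3   Omar  59.000000     63.000000
5    Vic  59.000000     63.000000
2   Nora  46.333333     50.333333
sum of column 'games_plus_4' → 248.333333333

248.333333333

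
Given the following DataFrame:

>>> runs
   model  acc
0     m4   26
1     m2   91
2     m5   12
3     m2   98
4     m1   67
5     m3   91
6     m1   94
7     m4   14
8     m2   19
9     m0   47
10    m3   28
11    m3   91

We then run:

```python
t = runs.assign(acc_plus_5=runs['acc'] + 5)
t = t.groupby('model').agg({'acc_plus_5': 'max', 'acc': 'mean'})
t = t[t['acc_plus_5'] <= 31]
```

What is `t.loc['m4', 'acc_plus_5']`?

31

add column acc_plus_5 = runs['acc'] + 5:
   model  acc  acc_plus_5
0     m4   26          31
1     m2   91          96
2     m5   12          17
3     m2   98         103
4     m1   67          72
5     m3   91          96
6     m1   94          99
7     m4   14          19
8     m2   19          24
9     m0   47          52
10    m3   28          33
11    m3   91          96
group by model: max(acc_plus_5), mean(acc):
       acc_plus_5        acc
model                       
m0             52  47.000000
m1             99  80.500000
m2            103  69.333333
m3             96  70.000000
m4             31  20.000000
m5             17  12.000000
filter rows where acc_plus_5 <= 31:
       acc_plus_5   acc
model                  
m4             31  20.0
m5             17  12.0
Taking the value at row 'm4', column 'acc_plus_5' gives 31.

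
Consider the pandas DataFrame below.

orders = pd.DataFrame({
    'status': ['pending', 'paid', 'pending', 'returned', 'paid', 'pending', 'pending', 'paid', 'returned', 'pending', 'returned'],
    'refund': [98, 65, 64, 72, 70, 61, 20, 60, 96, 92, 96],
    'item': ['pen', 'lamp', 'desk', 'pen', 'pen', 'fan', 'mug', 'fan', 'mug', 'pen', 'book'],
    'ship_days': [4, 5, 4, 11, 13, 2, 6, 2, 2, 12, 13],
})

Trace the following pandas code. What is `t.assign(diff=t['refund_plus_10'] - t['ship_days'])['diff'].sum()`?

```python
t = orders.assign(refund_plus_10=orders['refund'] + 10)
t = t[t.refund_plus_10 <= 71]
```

161

add column refund_plus_10 = orders['refund'] + 10:
      status  refund  item  ship_days  refund_plus_10
0    pending      98   pen          4             108
1       paid      65  lamp          5              75
2    pending      64  desk          4              74
3   returned      72   pen         11              82
4       paid      70   pen         13              80
5    pending      61   fan          2              71
6    pending      20   mug          6              30
7       paid      60   fan          2              70
8   returned      96   mug          2             106
9    pending      92   pen         12             102
10  returned      96  book         13             106
filter rows where refund_plus_10 <= 71:
    status  refund item  ship_days  refund_plus_10
5  pending      61  fan          2              71
6  pending      20  mug          6              30
7     paid      60  fan          2              70
add column diff = t['refund_plus_10'] - t['ship_days']:
    status  refund item  ship_days  refund_plus_10  diff
5  pending      61  fan          2              71    69
6  pending      20  mug          6              30    24
7     paid      60  fan          2              70    68
Taking the sum of column 'diff' gives 161.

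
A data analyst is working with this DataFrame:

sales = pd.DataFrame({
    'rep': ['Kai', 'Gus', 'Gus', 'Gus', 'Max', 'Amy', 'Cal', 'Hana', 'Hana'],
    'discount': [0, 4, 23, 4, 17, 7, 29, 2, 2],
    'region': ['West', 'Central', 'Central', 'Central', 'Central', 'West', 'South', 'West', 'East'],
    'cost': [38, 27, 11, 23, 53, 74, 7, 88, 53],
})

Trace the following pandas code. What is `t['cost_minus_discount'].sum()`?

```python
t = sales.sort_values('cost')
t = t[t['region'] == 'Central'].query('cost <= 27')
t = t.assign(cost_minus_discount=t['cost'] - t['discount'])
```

sort by cost:
    rep  discount   region  cost
6   Cal        29    South     7
2   Gus        23  Central    11
3   Gus         4  Central    23
1   Gus         4  Central    27
0   Kai         0     West    38
4   Max        17  Central    53
8  Hana         2     East    53
5   Amy         7     West    74
7  Hana         2     West    88
filter rows where region == 'Central':
   rep  discount   region  cost
2  Gus        23  Central    11
3  Gus         4  Central    23
1  Gus         4  Central    27
4  Max        17  Central    53
filter rows where cost <= 27:
   rep  discount   region  cost
2  Gus        23  Central    11
3  Gus         4  Central    23
1  Gus         4  Central    27
add column cost_minus_discount = t['cost'] - t['discount']:
   rep  discount   region  cost  cost_minus_discount
2  Gus        23  Central    11                  -12
3  Gus         4  Central    23                   19
1  Gus         4  Central    27                   23
Hence 30.

30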